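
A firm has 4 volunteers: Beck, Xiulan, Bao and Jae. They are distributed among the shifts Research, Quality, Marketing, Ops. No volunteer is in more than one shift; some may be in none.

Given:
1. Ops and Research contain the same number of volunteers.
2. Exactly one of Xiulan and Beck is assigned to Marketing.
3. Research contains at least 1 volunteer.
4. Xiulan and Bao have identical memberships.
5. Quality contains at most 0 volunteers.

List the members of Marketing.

Marketing = {Bao, Xiulan}

(5): Quality already has 0, so the rest are out.
Suppose Beck ∈ Marketing: no assignment then satisfies all the clues, so Beck ∉ Marketing.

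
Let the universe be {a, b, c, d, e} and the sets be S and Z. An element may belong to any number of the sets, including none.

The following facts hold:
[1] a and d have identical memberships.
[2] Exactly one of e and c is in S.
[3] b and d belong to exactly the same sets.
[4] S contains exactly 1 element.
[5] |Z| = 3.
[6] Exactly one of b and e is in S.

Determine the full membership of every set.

S = {e}; Z = {a, b, d}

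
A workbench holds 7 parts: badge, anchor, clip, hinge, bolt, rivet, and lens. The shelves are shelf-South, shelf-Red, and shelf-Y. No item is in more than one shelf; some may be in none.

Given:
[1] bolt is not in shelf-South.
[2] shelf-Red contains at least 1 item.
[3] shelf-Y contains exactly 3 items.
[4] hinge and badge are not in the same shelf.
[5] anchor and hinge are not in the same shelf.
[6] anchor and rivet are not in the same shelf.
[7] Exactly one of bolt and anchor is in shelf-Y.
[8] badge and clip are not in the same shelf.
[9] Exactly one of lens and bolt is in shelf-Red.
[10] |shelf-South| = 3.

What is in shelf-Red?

shelf-Red = {bolt}

From (1): bolt ∉ shelf-South.
Suppose badge ∈ shelf-Red: no assignment then satisfies all the clues, so badge ∉ shelf-Red.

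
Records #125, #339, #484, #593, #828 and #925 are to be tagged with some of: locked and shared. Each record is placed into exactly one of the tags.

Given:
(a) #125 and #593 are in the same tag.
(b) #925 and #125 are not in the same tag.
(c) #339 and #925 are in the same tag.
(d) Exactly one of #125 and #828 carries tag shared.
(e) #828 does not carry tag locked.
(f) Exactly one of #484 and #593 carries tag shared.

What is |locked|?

2

From (e): #828 ∉ locked.
Only one tag left: #828 ∈ shared.
(d) (exactly one): #125 ∉ shared.
Only one tag left: #125 ∈ locked.
(a): #593 matches #125: #593 ∈ locked.
(b): #925 ∉ locked.
(c): #339 matches #925: #339 ∉ locked.
(f) (exactly one): #484 ∈ shared.
Only one tag left: #339 ∈ shared.
Only one tag left: #925 ∈ shared.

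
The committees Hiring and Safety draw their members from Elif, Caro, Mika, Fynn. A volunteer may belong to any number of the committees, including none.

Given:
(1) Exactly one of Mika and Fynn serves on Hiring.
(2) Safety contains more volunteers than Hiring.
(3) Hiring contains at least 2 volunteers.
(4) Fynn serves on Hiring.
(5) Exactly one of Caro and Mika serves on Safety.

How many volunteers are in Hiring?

2

From (4): Fynn ∈ Hiring.
(1) (exactly one): Mika ∉ Hiring.
Suppose Elif ∉ Safety: no assignment then satisfies all the clues, so Elif ∈ Safety.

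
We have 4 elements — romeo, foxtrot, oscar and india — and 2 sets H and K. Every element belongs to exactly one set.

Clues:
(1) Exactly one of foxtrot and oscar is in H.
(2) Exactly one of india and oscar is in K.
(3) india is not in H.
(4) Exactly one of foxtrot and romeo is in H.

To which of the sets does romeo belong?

From (3): india ∉ H.
Only one set left: india ∈ K.
(2) (exactly one): oscar ∉ K.
Only one set left: oscar ∈ H.
(1) (exactly one): foxtrot ∉ H.
(4) (exactly one): romeo ∈ H.
Only one set left: foxtrot ∈ K.

romeo: H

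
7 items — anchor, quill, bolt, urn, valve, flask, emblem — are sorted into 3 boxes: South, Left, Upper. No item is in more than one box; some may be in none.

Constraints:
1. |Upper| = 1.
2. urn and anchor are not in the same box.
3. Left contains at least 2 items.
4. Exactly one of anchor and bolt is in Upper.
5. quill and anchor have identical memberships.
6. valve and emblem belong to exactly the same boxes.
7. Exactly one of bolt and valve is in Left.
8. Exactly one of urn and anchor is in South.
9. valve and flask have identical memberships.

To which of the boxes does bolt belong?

bolt: Upper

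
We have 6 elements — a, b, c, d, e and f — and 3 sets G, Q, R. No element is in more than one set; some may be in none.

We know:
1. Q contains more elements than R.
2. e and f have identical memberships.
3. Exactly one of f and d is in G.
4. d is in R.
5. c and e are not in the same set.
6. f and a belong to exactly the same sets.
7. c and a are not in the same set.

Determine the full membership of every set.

G = {a, e, f}; Q = {b, c}; R = {d}

From (4): d ∈ R.
(3) (exactly one): f ∈ G.
(6): a matches f: a ∈ G.
(7): c ∉ G.
(2): e matches f: e ∈ G.
Suppose b ∈ G: no assignment then satisfies all the clues, so b ∉ G.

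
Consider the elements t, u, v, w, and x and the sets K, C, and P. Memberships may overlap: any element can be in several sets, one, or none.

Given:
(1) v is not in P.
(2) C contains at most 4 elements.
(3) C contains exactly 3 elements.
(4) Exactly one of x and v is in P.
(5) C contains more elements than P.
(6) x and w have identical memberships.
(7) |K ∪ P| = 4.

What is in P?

P = {w, x}

From (1): v ∉ P.
(4) (exactly one): x ∈ P.
(6): w matches x: w ∈ P.
Suppose t ∈ P: no assignment then satisfies all the clues, so t ∉ P.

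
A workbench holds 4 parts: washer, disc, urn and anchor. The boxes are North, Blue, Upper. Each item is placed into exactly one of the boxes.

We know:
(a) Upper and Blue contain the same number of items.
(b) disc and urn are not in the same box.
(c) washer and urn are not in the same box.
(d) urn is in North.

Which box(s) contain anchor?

anchor: North

From (d): urn ∈ North.
(b): disc ∉ North.
(c): washer ∉ North.
Suppose anchor ∉ North: no assignment then satisfies all the clues, so anchor ∈ North.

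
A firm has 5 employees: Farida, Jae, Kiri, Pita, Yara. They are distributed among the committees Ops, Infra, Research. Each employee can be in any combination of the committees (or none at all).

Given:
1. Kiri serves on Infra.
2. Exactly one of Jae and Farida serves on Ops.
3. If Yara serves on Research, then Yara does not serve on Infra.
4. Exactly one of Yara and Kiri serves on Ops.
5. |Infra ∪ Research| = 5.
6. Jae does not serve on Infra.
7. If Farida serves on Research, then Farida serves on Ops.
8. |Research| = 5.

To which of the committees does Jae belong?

Jae: Research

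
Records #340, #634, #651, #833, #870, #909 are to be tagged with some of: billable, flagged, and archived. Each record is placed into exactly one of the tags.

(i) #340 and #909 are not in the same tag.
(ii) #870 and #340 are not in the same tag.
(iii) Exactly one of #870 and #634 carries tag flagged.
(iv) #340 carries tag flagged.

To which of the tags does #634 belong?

From (iv): #340 ∈ flagged.
(i): #909 ∉ flagged.
(ii): #870 ∉ flagged.
(iii) (exactly one): #634 ∈ flagged.

#634: flagged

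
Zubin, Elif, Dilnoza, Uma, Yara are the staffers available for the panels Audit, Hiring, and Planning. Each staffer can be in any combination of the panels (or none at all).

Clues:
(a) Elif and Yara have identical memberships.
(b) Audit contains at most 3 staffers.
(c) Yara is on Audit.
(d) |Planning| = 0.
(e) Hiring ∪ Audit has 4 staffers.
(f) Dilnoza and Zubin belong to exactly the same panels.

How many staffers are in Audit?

2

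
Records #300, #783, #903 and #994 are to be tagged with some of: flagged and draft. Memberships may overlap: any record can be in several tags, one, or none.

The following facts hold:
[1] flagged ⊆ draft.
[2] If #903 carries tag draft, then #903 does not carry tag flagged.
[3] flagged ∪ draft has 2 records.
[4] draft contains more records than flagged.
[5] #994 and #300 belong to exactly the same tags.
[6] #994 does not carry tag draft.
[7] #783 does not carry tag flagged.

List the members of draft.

draft = {#783, #903}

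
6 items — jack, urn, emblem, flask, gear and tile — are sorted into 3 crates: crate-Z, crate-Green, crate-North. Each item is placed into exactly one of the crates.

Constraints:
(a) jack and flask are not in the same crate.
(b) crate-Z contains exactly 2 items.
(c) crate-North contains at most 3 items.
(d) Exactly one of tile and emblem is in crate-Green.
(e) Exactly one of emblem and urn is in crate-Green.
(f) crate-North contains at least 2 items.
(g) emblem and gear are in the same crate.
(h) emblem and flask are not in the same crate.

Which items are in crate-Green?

crate-Green = {emblem, gear}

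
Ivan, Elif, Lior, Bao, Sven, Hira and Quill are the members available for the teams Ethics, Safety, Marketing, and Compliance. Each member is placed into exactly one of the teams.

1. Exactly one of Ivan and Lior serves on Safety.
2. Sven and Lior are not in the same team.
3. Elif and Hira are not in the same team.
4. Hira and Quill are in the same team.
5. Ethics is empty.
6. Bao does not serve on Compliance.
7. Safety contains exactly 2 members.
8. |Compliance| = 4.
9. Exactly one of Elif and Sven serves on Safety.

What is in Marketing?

Marketing = {Bao}

From (6): Bao ∉ Compliance.
(5): Ethics already has 0, so the rest are out.
Suppose Ivan ∈ Marketing: no assignment then satisfies all the clues, so Ivan ∉ Marketing.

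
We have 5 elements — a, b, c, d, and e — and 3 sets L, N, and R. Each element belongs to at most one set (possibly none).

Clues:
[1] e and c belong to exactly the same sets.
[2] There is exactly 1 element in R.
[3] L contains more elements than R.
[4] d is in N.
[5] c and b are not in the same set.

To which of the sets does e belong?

e: L

From (4): d ∈ N.
Suppose e ∉ L: no assignment then satisfies all the clues, so e ∈ L.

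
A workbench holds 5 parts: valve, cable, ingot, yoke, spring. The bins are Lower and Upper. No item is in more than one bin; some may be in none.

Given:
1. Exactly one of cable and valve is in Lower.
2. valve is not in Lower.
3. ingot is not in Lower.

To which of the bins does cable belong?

From (2): valve ∉ Lower.
From (3): ingot ∉ Lower.
(1) (exactly one): cable ∈ Lower.

cable: Lower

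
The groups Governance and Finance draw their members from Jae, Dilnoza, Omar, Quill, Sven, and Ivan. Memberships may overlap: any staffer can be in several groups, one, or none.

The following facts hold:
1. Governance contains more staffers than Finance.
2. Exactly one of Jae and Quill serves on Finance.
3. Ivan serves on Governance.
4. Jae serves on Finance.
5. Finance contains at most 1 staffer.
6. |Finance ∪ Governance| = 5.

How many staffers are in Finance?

From (3): Ivan ∈ Governance.
From (4): Jae ∈ Finance.
(2) (exactly one): Quill ∉ Finance.
(5): Finance already has 1, so the rest are out.

1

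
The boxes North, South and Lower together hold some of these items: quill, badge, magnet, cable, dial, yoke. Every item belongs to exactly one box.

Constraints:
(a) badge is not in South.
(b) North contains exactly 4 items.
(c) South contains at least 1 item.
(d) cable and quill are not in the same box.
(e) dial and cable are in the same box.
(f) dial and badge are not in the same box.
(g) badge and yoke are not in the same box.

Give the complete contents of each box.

From (a): badge ∉ South.
Suppose quill ∈ North: no assignment then satisfies all the clues, so quill ∉ North.

North = {cable, dial, magnet, yoke}; South = {quill}; Lower = {badge}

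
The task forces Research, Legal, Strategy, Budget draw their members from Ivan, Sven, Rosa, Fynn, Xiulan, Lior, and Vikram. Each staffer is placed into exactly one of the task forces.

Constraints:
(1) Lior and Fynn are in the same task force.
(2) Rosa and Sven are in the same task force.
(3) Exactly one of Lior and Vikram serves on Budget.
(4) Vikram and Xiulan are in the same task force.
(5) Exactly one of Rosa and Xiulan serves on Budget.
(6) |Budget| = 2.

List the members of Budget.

Budget = {Vikram, Xiulan}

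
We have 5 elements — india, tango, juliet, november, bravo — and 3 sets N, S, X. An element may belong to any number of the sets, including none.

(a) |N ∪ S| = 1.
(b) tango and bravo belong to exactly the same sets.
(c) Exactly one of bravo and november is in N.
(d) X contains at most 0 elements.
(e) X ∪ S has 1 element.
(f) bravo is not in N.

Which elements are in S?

S = {november}

From (f): bravo ∉ N.
(b): tango matches bravo: tango ∉ N.
(c) (exactly one): november ∈ N.
(d): X already has 0, so the rest are out.
Suppose india ∈ S: no assignment then satisfies all the clues, so india ∉ S.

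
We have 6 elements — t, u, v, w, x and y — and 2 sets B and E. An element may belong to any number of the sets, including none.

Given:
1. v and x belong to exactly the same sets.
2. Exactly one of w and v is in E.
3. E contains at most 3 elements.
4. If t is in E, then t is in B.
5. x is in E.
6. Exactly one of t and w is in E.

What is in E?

E = {t, v, x}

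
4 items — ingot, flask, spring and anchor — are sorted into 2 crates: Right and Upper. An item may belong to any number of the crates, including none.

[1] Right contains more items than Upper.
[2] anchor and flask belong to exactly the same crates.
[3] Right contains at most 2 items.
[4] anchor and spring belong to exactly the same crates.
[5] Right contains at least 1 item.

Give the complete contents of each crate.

Right = {ingot}; Upper = {}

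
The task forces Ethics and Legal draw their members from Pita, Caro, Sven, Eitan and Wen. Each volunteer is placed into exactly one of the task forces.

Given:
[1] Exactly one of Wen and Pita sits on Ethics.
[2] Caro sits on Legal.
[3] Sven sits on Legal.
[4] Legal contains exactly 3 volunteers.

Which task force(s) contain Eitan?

Eitan: Ethics

From (2): Caro ∈ Legal.
From (3): Sven ∈ Legal.
Suppose Eitan ∉ Ethics: no assignment then satisfies all the clues, so Eitan ∈ Ethics.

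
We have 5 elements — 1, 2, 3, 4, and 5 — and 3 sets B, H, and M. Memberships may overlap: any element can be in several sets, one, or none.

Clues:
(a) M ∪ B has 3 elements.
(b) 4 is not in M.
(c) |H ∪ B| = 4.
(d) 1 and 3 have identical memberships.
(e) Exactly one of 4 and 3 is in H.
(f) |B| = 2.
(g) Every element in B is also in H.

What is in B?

B = {1, 3}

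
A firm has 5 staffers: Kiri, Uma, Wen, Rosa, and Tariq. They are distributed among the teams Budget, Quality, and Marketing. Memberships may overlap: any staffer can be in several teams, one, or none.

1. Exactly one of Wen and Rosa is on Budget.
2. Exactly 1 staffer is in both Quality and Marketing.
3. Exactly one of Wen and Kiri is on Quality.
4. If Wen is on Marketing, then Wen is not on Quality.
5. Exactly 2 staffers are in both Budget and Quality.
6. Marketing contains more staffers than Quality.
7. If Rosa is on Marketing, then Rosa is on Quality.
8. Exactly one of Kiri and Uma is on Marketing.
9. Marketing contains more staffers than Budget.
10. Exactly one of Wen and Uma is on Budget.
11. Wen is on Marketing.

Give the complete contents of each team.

Budget = {Kiri, Rosa, Uma}; Quality = {Kiri, Rosa}; Marketing = {Rosa, Tariq, Uma, Wen}

From (11): Wen ∈ Marketing.
(4): Wen ∉ Quality.
(3) (exactly one): Kiri ∈ Quality.
Suppose Kiri ∉ Budget: no assignment then satisfies all the clues, so Kiri ∈ Budget.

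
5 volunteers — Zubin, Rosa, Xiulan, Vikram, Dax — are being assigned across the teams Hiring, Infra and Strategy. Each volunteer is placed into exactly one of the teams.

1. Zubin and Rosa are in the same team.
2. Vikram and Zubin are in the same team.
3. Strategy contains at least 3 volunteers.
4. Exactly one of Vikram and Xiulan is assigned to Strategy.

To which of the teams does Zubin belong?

Zubin: Strategy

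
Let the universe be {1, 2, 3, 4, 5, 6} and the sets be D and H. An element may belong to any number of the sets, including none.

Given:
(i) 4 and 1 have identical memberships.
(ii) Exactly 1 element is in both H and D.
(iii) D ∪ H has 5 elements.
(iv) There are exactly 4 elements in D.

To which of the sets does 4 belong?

4: D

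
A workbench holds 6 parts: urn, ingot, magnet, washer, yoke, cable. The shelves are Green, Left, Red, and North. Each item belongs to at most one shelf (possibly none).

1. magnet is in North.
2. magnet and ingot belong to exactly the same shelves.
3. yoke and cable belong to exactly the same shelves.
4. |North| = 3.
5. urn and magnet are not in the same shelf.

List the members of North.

North = {ingot, magnet, washer}

From (1): magnet ∈ North.
(2): ingot matches magnet: ingot ∉ Green.
(2): ingot matches magnet: ingot ∉ Left.
(2): ingot matches magnet: ingot ∉ Red.
(2): ingot matches magnet: ingot ∈ North.
(5): urn ∉ North.
Suppose washer ∉ North: no assignment then satisfies all the clues, so washer ∈ North.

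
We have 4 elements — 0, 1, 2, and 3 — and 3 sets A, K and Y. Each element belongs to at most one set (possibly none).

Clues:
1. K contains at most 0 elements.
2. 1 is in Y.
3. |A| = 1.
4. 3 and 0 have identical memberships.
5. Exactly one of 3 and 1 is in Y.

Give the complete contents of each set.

A = {2}; K = {}; Y = {1}

From (2): 1 ∈ Y.
(1): K already has 0, so the rest are out.
(5) (exactly one): 3 ∉ Y.
(4): 0 matches 3: 0 ∉ Y.
Suppose 0 ∈ A: no assignment then satisfies all the clues, so 0 ∉ A.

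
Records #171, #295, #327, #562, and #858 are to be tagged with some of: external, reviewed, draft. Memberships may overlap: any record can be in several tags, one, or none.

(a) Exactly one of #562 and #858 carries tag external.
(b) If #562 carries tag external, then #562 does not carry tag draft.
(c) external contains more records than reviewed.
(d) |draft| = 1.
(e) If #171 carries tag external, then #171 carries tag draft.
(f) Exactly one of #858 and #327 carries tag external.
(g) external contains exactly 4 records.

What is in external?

external = {#171, #295, #327, #562}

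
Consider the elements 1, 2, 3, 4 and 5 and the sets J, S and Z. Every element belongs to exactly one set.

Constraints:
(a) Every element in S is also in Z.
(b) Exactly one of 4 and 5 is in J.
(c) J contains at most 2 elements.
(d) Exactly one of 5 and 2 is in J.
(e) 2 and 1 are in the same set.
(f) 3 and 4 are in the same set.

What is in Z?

Z = {1, 2, 3, 4}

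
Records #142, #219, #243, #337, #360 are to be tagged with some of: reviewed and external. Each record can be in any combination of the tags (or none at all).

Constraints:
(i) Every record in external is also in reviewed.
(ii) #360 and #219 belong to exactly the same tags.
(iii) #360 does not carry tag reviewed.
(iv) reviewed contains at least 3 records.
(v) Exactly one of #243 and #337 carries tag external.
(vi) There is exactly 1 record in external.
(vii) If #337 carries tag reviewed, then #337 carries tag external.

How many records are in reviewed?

From (iii): #360 ∉ reviewed.
(i) contrapositive: #360 ∉ external.
(ii): #219 matches #360: #219 ∉ reviewed.
(ii): #219 matches #360: #219 ∉ external.
(iv): only 3 candidates remain for reviewed, so all are in.
(vii): #337 ∈ external.
(v) (exactly one): #243 ∉ external.
(vi): external already has 1, so the rest are out.

3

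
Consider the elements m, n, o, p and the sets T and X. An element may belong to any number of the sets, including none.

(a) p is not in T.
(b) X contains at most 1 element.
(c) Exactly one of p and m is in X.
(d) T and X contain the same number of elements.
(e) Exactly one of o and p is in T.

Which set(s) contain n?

n: none

From (a): p ∉ T.
(e) (exactly one): o ∈ T.
Suppose n ∈ T: no assignment then satisfies all the clues, so n ∉ T.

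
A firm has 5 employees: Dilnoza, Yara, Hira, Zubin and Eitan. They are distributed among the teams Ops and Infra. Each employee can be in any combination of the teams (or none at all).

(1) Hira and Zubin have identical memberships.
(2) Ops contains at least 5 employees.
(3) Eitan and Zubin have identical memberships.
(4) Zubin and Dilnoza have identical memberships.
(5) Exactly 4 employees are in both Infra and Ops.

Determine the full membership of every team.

(2): only 5 candidates remain for Ops, so all are in.
Suppose Dilnoza ∉ Infra: no assignment then satisfies all the clues, so Dilnoza ∈ Infra.

Ops = {Dilnoza, Eitan, Hira, Yara, Zubin}; Infra = {Dilnoza, Eitan, Hira, Zubin}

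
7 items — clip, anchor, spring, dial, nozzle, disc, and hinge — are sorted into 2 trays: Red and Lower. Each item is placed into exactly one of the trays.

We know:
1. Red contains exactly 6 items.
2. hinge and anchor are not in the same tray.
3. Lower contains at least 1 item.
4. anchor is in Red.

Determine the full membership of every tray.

From (4): anchor ∈ Red.
(2): hinge ∉ Red.
Only one tray left: hinge ∈ Lower.
(1): only 6 candidates remain for Red, so all are in.

Red = {anchor, clip, dial, disc, nozzle, spring}; Lower = {hinge}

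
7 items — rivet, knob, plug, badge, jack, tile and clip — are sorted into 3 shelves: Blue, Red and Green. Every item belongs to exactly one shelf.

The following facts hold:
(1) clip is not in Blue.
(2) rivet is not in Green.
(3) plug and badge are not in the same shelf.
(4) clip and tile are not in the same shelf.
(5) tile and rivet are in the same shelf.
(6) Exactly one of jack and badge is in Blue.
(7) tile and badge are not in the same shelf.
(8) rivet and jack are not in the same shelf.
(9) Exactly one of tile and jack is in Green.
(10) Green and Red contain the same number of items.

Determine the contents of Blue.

From (1): clip ∉ Blue.
From (2): rivet ∉ Green.
(5): tile matches rivet: tile ∉ Green.
(9) (exactly one): jack ∈ Green.
(6) (exactly one): badge ∈ Blue.
(7): tile ∉ Blue.
Only one shelf left: tile ∈ Red.
(3): plug ∉ Blue.
(4): clip ∉ Red.
(5): rivet matches tile: rivet ∉ Blue.
(5): rivet matches tile: rivet ∈ Red.
Suppose knob ∈ Blue: no assignment then satisfies all the clues, so knob ∉ Blue.

Blue = {badge}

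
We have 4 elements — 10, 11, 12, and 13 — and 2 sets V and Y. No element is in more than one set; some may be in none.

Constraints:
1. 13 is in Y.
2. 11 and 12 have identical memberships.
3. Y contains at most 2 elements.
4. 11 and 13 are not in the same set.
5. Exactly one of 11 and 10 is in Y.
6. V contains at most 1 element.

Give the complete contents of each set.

V = {}; Y = {10, 13}

From (1): 13 ∈ Y.
(4): 11 ∉ Y.
(5) (exactly one): 10 ∈ Y.
(2): 12 matches 11: 12 ∉ Y.
Suppose 11 ∈ V: no assignment then satisfies all the clues, so 11 ∉ V.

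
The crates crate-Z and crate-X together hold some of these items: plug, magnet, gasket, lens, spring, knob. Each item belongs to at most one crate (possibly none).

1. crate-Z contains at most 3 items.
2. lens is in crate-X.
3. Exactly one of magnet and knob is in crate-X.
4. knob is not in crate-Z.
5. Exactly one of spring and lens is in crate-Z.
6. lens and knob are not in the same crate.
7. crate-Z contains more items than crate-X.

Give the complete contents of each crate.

crate-Z = {gasket, plug, spring}; crate-X = {lens, magnet}

From (2): lens ∈ crate-X.
From (4): knob ∉ crate-Z.
(5) (exactly one): spring ∈ crate-Z.
(6): knob ∉ crate-X.
(3) (exactly one): magnet ∈ crate-X.
Suppose plug ∉ crate-Z: no assignment then satisfies all the clues, so plug ∈ crate-Z.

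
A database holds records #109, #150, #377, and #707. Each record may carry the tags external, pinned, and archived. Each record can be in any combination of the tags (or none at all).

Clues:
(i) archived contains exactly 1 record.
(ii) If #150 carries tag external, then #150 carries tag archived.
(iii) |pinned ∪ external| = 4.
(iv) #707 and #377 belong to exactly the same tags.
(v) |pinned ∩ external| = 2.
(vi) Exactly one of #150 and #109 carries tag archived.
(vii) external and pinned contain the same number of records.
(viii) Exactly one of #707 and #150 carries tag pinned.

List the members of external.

external = {#150, #377, #707}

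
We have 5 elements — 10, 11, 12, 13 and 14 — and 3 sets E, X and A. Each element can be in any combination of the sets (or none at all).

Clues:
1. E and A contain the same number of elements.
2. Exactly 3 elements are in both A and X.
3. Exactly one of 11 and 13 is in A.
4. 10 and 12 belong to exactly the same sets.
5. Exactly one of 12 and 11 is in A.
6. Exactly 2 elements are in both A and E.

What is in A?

A = {10, 12, 13}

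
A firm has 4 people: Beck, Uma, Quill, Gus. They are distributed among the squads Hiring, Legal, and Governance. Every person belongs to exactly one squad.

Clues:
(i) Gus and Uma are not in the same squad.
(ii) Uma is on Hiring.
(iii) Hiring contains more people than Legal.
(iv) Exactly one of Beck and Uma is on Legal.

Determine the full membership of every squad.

Hiring = {Quill, Uma}; Legal = {Beck}; Governance = {Gus}

From (ii): Uma ∈ Hiring.
(i): Gus ∉ Hiring.
(iv) (exactly one): Beck ∈ Legal.
Suppose Quill ∉ Hiring: no assignment then satisfies all the clues, so Quill ∈ Hiring.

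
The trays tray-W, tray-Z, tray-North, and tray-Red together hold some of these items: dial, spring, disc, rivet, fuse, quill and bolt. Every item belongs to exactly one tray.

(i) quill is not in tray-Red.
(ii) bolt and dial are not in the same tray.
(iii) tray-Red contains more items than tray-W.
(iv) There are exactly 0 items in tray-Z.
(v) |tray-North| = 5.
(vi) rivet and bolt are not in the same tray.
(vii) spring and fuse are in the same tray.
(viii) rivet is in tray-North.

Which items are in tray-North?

From (i): quill ∉ tray-Red.
From (viii): rivet ∈ tray-North.
(iv): tray-Z already has 0, so the rest are out.
(vi): bolt ∉ tray-North.
Suppose dial ∉ tray-North: no assignment then satisfies all the clues, so dial ∈ tray-North.

tray-North = {dial, fuse, quill, rivet, spring}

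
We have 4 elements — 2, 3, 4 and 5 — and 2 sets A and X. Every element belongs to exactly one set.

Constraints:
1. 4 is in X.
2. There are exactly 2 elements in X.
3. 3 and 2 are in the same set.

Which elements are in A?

A = {2, 3}

From (1): 4 ∈ X.
Suppose 2 ∉ A: no assignment then satisfies all the clues, so 2 ∈ A.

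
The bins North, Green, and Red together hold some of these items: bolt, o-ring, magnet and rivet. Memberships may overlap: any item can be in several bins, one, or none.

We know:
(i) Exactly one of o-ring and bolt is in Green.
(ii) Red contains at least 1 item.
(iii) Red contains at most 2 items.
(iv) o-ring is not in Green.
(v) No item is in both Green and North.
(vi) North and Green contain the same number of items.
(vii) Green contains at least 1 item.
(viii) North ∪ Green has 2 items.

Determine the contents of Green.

Green = {bolt}

From (iv): o-ring ∉ Green.
(i) (exactly one): bolt ∈ Green.
(v) (disjoint): bolt ∉ North.
Suppose magnet ∈ Green: no assignment then satisfies all the clues, so magnet ∉ Green.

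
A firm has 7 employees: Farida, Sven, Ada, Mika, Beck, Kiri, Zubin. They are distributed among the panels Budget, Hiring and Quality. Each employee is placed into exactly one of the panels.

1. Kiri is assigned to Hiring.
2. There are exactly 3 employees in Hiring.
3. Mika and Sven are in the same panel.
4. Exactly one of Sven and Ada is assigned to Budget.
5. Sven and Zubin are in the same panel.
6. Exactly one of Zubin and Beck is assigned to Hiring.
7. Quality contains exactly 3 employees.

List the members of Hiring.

Hiring = {Beck, Farida, Kiri}

From (1): Kiri ∈ Hiring.
Suppose Farida ∉ Hiring: no assignment then satisfies all the clues, so Farida ∈ Hiring.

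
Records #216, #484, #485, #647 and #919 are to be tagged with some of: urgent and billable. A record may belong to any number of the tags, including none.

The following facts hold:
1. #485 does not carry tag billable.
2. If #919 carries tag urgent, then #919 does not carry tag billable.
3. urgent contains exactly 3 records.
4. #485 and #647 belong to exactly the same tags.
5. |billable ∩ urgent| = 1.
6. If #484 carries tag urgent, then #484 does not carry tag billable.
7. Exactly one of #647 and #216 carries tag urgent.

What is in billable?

From (1): #485 ∉ billable.
(4): #647 matches #485: #647 ∉ billable.
Suppose #216 ∉ billable: no assignment then satisfies all the clues, so #216 ∈ billable.

billable = {#216}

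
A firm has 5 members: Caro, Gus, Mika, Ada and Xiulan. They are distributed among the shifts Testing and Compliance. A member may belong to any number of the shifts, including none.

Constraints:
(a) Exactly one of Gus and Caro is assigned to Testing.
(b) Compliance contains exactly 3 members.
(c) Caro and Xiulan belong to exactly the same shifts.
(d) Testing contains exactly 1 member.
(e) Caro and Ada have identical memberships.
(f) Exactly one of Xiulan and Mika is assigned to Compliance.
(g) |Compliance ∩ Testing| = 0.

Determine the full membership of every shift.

Testing = {Gus}; Compliance = {Ada, Caro, Xiulan}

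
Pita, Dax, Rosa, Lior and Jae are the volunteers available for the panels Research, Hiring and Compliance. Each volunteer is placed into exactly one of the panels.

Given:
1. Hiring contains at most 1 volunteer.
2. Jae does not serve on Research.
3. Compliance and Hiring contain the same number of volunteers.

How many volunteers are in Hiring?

1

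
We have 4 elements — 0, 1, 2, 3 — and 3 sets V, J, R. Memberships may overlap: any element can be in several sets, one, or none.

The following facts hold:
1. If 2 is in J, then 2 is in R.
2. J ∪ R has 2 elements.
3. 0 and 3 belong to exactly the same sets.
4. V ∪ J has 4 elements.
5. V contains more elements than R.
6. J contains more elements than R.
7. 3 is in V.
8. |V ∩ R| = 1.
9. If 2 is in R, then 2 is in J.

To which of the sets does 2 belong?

2: J, R, V

From (7): 3 ∈ V.
(3): 0 matches 3: 0 ∈ V.
Suppose 2 ∉ V: no assignment then satisfies all the clues, so 2 ∈ V.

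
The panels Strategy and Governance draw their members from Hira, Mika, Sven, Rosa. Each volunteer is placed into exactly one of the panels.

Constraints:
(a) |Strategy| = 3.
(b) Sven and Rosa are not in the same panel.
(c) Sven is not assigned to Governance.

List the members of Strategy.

Strategy = {Hira, Mika, Sven}

From (c): Sven ∉ Governance.
Only one panel left: Sven ∈ Strategy.
(b): Rosa ∉ Strategy.
Only one panel left: Rosa ∈ Governance.
(a): only 3 candidates remain for Strategy, so all are in.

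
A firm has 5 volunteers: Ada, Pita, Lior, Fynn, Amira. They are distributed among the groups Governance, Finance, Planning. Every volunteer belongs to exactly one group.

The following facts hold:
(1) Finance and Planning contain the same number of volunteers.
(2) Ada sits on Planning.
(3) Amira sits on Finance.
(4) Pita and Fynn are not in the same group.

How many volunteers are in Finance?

2

From (2): Ada ∈ Planning.
From (3): Amira ∈ Finance.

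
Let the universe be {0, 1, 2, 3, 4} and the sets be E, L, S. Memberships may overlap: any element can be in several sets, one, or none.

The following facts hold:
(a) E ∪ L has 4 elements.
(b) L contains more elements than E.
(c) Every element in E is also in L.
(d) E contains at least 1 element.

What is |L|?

4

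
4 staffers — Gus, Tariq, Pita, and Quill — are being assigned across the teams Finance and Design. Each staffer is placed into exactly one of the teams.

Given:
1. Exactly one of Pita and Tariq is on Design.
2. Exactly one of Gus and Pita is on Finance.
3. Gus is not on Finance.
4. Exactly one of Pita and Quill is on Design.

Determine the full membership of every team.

Finance = {Pita}; Design = {Gus, Quill, Tariq}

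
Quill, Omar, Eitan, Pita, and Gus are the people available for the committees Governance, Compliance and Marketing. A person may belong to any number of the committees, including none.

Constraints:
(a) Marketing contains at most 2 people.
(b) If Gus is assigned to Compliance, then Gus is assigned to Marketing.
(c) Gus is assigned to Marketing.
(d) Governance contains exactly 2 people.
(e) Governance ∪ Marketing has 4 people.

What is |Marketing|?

2

From (c): Gus ∈ Marketing.
Suppose Gus ∈ Governance: no assignment then satisfies all the clues, so Gus ∉ Governance.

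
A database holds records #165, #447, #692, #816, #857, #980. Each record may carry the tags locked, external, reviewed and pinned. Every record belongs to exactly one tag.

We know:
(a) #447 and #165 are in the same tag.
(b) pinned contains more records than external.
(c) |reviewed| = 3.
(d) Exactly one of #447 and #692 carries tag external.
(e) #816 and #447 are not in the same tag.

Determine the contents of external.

external = {#692}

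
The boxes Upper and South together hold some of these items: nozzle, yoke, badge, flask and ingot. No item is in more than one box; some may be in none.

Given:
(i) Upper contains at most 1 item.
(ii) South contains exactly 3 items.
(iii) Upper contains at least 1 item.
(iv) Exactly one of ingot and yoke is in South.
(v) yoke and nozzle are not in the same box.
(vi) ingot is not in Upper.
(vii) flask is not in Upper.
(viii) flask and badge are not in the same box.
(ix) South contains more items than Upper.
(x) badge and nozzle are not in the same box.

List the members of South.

South = {flask, ingot, nozzle}

From (vi): ingot ∉ Upper.
From (vii): flask ∉ Upper.
Suppose nozzle ∉ South: no assignment then satisfies all the clues, so nozzle ∈ South.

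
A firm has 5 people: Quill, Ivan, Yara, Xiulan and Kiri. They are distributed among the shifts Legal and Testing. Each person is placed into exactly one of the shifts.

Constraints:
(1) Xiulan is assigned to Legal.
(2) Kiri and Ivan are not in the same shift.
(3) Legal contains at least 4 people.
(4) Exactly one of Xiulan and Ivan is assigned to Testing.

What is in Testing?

Testing = {Ivan}

From (1): Xiulan ∈ Legal.
(4) (exactly one): Ivan ∈ Testing.
(2): Kiri ∉ Testing.
(3): only 4 candidates remain for Legal, so all are in.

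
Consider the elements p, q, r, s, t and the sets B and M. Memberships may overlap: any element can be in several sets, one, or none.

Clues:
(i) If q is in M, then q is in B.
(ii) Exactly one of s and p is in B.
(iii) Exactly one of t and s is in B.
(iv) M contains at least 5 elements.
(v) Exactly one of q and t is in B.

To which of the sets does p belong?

p: M

(iv): only 5 candidates remain for M, so all are in.
(i): q ∈ B.
(v) (exactly one): t ∉ B.
(iii) (exactly one): s ∈ B.
(ii) (exactly one): p ∉ B.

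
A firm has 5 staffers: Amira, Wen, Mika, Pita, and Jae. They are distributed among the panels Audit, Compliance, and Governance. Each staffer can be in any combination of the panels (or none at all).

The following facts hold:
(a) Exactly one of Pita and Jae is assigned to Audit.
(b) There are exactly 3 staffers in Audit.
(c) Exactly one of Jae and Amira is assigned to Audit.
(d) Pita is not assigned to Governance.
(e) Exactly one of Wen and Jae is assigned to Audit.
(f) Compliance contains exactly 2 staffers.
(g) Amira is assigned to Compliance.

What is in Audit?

Audit = {Amira, Pita, Wen}

From (d): Pita ∉ Governance.
From (g): Amira ∈ Compliance.
Suppose Amira ∉ Audit: no assignment then satisfies all the clues, so Amira ∈ Audit.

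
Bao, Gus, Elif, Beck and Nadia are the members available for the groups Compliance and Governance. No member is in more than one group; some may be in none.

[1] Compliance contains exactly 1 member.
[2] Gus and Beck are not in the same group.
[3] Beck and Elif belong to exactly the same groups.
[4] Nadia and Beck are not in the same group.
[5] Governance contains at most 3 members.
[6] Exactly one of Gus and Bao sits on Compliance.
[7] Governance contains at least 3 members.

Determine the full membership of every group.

Compliance = {Gus}; Governance = {Bao, Beck, Elif}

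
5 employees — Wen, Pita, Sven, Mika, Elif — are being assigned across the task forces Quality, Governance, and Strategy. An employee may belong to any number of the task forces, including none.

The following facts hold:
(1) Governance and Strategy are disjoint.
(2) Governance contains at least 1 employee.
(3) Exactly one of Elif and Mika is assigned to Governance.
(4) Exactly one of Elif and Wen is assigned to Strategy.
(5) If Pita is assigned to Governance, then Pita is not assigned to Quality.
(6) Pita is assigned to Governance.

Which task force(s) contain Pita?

Pita: Governance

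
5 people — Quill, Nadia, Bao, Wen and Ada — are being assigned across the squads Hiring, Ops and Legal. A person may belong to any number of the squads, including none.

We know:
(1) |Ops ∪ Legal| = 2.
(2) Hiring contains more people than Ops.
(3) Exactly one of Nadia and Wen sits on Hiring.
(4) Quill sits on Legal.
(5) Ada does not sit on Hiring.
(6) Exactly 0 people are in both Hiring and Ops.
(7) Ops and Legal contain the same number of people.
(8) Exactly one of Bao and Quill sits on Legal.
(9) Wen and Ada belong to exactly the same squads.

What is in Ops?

Ops = {Bao}

From (4): Quill ∈ Legal.
From (5): Ada ∉ Hiring.
(8) (exactly one): Bao ∉ Legal.
(9): Wen matches Ada: Wen ∉ Hiring.
(3) (exactly one): Nadia ∈ Hiring.
Suppose Quill ∈ Ops: no assignment then satisfies all the clues, so Quill ∉ Ops.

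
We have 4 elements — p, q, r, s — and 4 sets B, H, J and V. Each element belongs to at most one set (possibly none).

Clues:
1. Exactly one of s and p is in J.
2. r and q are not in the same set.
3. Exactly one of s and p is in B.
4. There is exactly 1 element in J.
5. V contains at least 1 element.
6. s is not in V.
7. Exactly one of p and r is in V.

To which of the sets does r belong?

r: V

From (6): s ∉ V.
Suppose r ∈ B: no assignment then satisfies all the clues, so r ∉ B.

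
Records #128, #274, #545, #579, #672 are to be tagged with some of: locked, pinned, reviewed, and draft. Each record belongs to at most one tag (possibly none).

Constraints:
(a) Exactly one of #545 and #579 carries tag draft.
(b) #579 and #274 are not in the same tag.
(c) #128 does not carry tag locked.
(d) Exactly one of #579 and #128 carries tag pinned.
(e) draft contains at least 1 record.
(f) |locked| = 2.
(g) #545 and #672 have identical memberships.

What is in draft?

draft = {#579}

From (c): #128 ∉ locked.
Suppose #128 ∈ draft: no assignment then satisfies all the clues, so #128 ∉ draft.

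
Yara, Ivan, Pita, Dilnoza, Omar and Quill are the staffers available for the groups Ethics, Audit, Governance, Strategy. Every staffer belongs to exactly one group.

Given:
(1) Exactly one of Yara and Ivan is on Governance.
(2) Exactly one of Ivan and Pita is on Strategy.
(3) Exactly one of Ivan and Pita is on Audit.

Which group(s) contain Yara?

Yara: Governance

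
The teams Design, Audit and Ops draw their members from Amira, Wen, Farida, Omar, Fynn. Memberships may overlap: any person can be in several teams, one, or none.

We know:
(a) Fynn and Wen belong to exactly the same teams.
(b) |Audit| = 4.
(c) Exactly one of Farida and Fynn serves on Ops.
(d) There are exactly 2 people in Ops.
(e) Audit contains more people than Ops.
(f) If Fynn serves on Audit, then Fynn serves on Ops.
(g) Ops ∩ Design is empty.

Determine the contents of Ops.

Ops = {Fynn, Wen}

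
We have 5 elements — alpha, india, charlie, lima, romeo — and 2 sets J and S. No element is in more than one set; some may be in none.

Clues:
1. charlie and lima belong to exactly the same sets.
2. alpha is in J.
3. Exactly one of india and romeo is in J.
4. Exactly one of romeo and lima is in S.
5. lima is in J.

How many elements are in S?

1

From (2): alpha ∈ J.
From (5): lima ∈ J.
(1): charlie matches lima: charlie ∈ J.
(4) (exactly one): romeo ∈ S.
(3) (exactly one): india ∈ J.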